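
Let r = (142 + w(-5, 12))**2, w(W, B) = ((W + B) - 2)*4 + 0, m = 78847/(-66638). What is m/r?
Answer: -78847/1748847672 ≈ -4.5085e-5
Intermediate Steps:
m = -78847/66638 (m = 78847*(-1/66638) = -78847/66638 ≈ -1.1832)
w(W, B) = -8 + 4*B + 4*W (w(W, B) = ((B + W) - 2)*4 + 0 = (-2 + B + W)*4 + 0 = (-8 + 4*B + 4*W) + 0 = -8 + 4*B + 4*W)
r = 26244 (r = (142 + (-8 + 4*12 + 4*(-5)))**2 = (142 + (-8 + 48 - 20))**2 = (142 + 20)**2 = 162**2 = 26244)
m/r = -78847/66638/26244 = -78847/66638*1/26244 = -78847/1748847672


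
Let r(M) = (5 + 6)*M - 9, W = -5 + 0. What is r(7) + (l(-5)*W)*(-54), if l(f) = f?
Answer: -1282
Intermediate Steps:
W = -5
r(M) = -9 + 11*M (r(M) = 11*M - 9 = -9 + 11*M)
r(7) + (l(-5)*W)*(-54) = (-9 + 11*7) - 5*(-5)*(-54) = (-9 + 77) + 25*(-54) = 68 - 1350 = -1282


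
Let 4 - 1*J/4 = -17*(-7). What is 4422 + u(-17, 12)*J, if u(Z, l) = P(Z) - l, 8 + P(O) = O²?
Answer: -119318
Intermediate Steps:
P(O) = -8 + O²
u(Z, l) = -8 + Z² - l (u(Z, l) = (-8 + Z²) - l = -8 + Z² - l)
J = -460 (J = 16 - (-68)*(-7) = 16 - 4*119 = 16 - 476 = -460)
4422 + u(-17, 12)*J = 4422 + (-8 + (-17)² - 1*12)*(-460) = 4422 + (-8 + 289 - 12)*(-460) = 4422 + 269*(-460) = 4422 - 123740 = -119318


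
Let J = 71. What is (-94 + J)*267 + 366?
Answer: -5775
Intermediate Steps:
(-94 + J)*267 + 366 = (-94 + 71)*267 + 366 = -23*267 + 366 = -6141 + 366 = -5775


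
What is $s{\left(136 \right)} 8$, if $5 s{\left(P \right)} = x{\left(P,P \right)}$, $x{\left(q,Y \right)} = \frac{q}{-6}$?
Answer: $- \frac{544}{15} \approx -36.267$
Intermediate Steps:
$x{\left(q,Y \right)} = - \frac{q}{6}$ ($x{\left(q,Y \right)} = q \left(- \frac{1}{6}\right) = - \frac{q}{6}$)
$s{\left(P \right)} = - \frac{P}{30}$ ($s{\left(P \right)} = \frac{\left(- \frac{1}{6}\right) P}{5} = - \frac{P}{30}$)
$s{\left(136 \right)} 8 = \left(- \frac{1}{30}\right) 136 \cdot 8 = \left(- \frac{68}{15}\right) 8 = - \frac{544}{15}$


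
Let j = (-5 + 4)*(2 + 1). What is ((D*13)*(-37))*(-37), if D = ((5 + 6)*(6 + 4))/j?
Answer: -1957670/3 ≈ -6.5256e+5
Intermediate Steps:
j = -3 (j = -1*3 = -3)
D = -110/3 (D = ((5 + 6)*(6 + 4))/(-3) = (11*10)*(-⅓) = 110*(-⅓) = -110/3 ≈ -36.667)
((D*13)*(-37))*(-37) = (-110/3*13*(-37))*(-37) = -1430/3*(-37)*(-37) = (52910/3)*(-37) = -1957670/3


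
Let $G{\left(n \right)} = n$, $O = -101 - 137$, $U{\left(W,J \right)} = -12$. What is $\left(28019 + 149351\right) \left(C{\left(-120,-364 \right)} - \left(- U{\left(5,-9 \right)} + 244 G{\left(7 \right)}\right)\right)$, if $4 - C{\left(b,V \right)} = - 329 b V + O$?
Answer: $2548672453540$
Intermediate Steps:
$O = -238$
$C{\left(b,V \right)} = 242 + 329 V b$ ($C{\left(b,V \right)} = 4 - \left(- 329 b V - 238\right) = 4 - \left(- 329 V b - 238\right) = 4 - \left(-238 - 329 V b\right) = 4 + \left(238 + 329 V b\right) = 242 + 329 V b$)
$\left(28019 + 149351\right) \left(C{\left(-120,-364 \right)} - \left(- U{\left(5,-9 \right)} + 244 G{\left(7 \right)}\right)\right) = \left(28019 + 149351\right) \left(\left(242 + 329 \left(-364\right) \left(-120\right)\right) - 1720\right) = 177370 \left(\left(242 + 14370720\right) - 1720\right) = 177370 \left(14370962 - 1720\right) = 177370 \cdot 14369242 = 2548672453540$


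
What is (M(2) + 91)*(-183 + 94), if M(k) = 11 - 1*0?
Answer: -9078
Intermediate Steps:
M(k) = 11 (M(k) = 11 + 0 = 11)
(M(2) + 91)*(-183 + 94) = (11 + 91)*(-183 + 94) = 102*(-89) = -9078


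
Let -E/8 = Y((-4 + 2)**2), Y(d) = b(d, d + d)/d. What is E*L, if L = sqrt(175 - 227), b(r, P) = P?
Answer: -32*I*sqrt(13) ≈ -115.38*I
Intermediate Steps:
Y(d) = 2 (Y(d) = (d + d)/d = (2*d)/d = 2)
L = 2*I*sqrt(13) (L = sqrt(-52) = 2*I*sqrt(13) ≈ 7.2111*I)
E = -16 (E = -8*2 = -16)
E*L = -32*I*sqrt(13)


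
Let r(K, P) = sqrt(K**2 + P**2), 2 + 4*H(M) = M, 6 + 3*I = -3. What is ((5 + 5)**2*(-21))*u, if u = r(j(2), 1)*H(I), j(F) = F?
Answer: 2625*sqrt(5) ≈ 5869.7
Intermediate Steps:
I = -3 (I = -2 + (1/3)*(-3) = -2 - 1 = -3)
H(M) = -1/2 + M/4
u = -5*sqrt(5)/4 (u = sqrt(2**2 + 1**2)*(-1/2 + (1/4)*(-3)) = sqrt(4 + 1)*(-1/2 - 3/4) = sqrt(5)*(-5/4) = -5*sqrt(5)/4 ≈ -2.7951)
((5 + 5)**2*(-21))*u = ((5 + 5)**2*(-21))*(-5*sqrt(5)/4) = (10**2*(-21))*(-5*sqrt(5)/4) = (100*(-21))*(-5*sqrt(5)/4) = -(-2625)*sqrt(5) = 2625*sqrt(5)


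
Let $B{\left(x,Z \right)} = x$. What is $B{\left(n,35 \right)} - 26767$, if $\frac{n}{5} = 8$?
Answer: $-26727$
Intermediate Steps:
$n = 40$ ($n = 5 \cdot 8 = 40$)
$B{\left(n,35 \right)} - 26767 = 40 - 26767 = -26727$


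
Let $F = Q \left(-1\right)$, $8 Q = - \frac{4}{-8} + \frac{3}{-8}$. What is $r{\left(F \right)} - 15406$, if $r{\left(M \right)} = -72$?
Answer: $-15478$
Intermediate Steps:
$Q = \frac{1}{64}$ ($Q = \frac{- \frac{4}{-8} + \frac{3}{-8}}{8} = \frac{\left(-4\right) \left(- \frac{1}{8}\right) + 3 \left(- \frac{1}{8}\right)}{8} = \frac{\frac{1}{2} - \frac{3}{8}}{8} = \frac{1}{8} \cdot \frac{1}{8} = \frac{1}{64} \approx 0.015625$)
$F = - \frac{1}{64}$ ($F = \frac{1}{64} \left(-1\right) = - \frac{1}{64} \approx -0.015625$)
$r{\left(F \right)} - 15406 = -72 - 15406 = -15478$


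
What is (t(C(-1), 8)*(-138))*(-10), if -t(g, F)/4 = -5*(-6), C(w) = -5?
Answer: -165600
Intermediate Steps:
t(g, F) = -120 (t(g, F) = -(-20)*(-6) = -4*30 = -120)
(t(C(-1), 8)*(-138))*(-10) = -120*(-138)*(-10) = 16560*(-10) = -165600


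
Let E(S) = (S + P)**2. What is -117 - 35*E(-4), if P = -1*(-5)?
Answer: -152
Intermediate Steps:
P = 5
E(S) = (5 + S)**2 (E(S) = (S + 5)**2 = (5 + S)**2)
-117 - 35*E(-4) = -117 - 35*(5 - 4)**2 = -117 - 35*1**2 = -117 - 35*1 = -117 - 35 = -152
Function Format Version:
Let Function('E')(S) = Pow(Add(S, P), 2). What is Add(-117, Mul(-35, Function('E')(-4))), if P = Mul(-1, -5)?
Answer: -152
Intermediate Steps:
P = 5
Function('E')(S) = Pow(Add(5, S), 2) (Function('E')(S) = Pow(Add(S, 5), 2) = Pow(Add(5, S), 2))
Add(-117, Mul(-35, Function('E')(-4))) = Add(-117, Mul(-35, Pow(Add(5, -4), 2))) = Add(-117, Mul(-35, Pow(1, 2))) = Add(-117, Mul(-35, 1)) = Add(-117, -35) = -152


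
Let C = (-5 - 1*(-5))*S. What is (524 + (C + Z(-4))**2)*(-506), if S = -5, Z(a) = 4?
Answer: -273240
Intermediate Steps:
C = 0 (C = (-5 - 1*(-5))*(-5) = (-5 + 5)*(-5) = 0*(-5) = 0)
(524 + (C + Z(-4))**2)*(-506) = (524 + (0 + 4)**2)*(-506) = (524 + 4**2)*(-506) = (524 + 16)*(-506) = 540*(-506) = -273240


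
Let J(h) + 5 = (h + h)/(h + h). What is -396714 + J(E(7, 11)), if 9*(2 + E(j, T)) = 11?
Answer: -396718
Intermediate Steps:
E(j, T) = -7/9 (E(j, T) = -2 + (1/9)*11 = -2 + 11/9 = -7/9)
J(h) = -4 (J(h) = -5 + (h + h)/(h + h) = -5 + (2*h)/((2*h)) = -5 + (2*h)*(1/(2*h)) = -5 + 1 = -4)
-396714 + J(E(7, 11)) = -396714 - 4 = -396718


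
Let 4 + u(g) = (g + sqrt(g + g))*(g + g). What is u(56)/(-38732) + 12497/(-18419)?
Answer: -149871024/178351177 - 112*sqrt(7)/9683 ≈ -0.87092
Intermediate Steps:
u(g) = -4 + 2*g*(g + sqrt(2)*sqrt(g)) (u(g) = -4 + (g + sqrt(g + g))*(g + g) = -4 + (g + sqrt(2*g))*(2*g) = -4 + (g + sqrt(2)*sqrt(g))*(2*g) = -4 + 2*g*(g + sqrt(2)*sqrt(g)))
u(56)/(-38732) + 12497/(-18419) = (-4 + 2*56**2 + 2*sqrt(2)*56**(3/2))/(-38732) + 12497/(-18419) = (-4 + 2*3136 + 2*sqrt(2)*(112*sqrt(14)))*(-1/38732) + 12497*(-1/18419) = (-4 + 6272 + 448*sqrt(7))*(-1/38732) - 12497/18419 = (6268 + 448*sqrt(7))*(-1/38732) - 12497/18419 = (-1567/9683 - 112*sqrt(7)/9683) - 12497/18419 = -149871024/178351177 - 112*sqrt(7)/9683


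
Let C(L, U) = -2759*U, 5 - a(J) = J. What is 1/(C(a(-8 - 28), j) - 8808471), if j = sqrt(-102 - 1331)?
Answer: I/(-8808471*I + 2759*sqrt(1433)) ≈ -1.1351e-7 + 1.3459e-9*I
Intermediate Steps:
j = I*sqrt(1433) (j = sqrt(-1433) = I*sqrt(1433) ≈ 37.855*I)
a(J) = 5 - J
1/(C(a(-8 - 28), j) - 8808471) = 1/(-2759*I*sqrt(1433) - 8808471) = 1/(-8808471 - 2759*I*sqrt(1433))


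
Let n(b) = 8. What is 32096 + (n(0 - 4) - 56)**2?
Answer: 34400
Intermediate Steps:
32096 + (n(0 - 4) - 56)**2 = 32096 + (8 - 56)**2 = 32096 + (-48)**2 = 32096 + 2304 = 34400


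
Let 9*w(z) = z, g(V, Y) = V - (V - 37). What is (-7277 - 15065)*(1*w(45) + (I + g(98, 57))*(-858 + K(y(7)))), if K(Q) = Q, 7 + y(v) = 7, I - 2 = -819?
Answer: -14952271790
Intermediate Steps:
I = -817 (I = 2 - 819 = -817)
y(v) = 0 (y(v) = -7 + 7 = 0)
g(V, Y) = 37 (g(V, Y) = V - (-37 + V) = V + (37 - V) = 37)
w(z) = z/9
(-7277 - 15065)*(1*w(45) + (I + g(98, 57))*(-858 + K(y(7)))) = (-7277 - 15065)*(1*((1/9)*45) + (-817 + 37)*(-858 + 0)) = -22342*(1*5 - 780*(-858)) = -22342*(5 + 669240) = -22342*669245 = -14952271790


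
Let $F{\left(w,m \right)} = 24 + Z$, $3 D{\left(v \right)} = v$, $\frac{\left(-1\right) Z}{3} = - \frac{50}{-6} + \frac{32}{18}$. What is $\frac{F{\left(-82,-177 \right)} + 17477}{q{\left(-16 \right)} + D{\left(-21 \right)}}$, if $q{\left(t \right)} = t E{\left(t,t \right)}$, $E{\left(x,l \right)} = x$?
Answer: $\frac{52412}{747} \approx 70.163$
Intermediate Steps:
$Z = - \frac{91}{3}$ ($Z = - 3 \left(- \frac{50}{-6} + \frac{32}{18}\right) = - 3 \left(\left(-50\right) \left(- \frac{1}{6}\right) + 32 \cdot \frac{1}{18}\right) = - 3 \left(\frac{25}{3} + \frac{16}{9}\right) = \left(-3\right) \frac{91}{9} = - \frac{91}{3} \approx -30.333$)
$q{\left(t \right)} = t^{2}$ ($q{\left(t \right)} = t t = t^{2}$)
$D{\left(v \right)} = \frac{v}{3}$
$F{\left(w,m \right)} = - \frac{19}{3}$ ($F{\left(w,m \right)} = 24 - \frac{91}{3} = - \frac{19}{3}$)
$\frac{F{\left(-82,-177 \right)} + 17477}{q{\left(-16 \right)} + D{\left(-21 \right)}} = \frac{- \frac{19}{3} + 17477}{\left(-16\right)^{2} + \frac{1}{3} \left(-21\right)} = \frac{52412}{3 \left(256 - 7\right)} = \frac{52412}{3 \cdot 249} = \frac{52412}{3} \cdot \frac{1}{249} = \frac{52412}{747}$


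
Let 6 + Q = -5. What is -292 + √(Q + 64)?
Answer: -292 + √53 ≈ -284.72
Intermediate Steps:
Q = -11 (Q = -6 - 5 = -11)
-292 + √(Q + 64) = -292 + √(-11 + 64) = -292 + √53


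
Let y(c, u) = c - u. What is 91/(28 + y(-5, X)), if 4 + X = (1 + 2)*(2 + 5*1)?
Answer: 91/6 ≈ 15.167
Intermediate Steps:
X = 17 (X = -4 + (1 + 2)*(2 + 5*1) = -4 + 3*(2 + 5) = -4 + 3*7 = -4 + 21 = 17)
91/(28 + y(-5, X)) = 91/(28 + (-5 - 1*17)) = 91/(28 + (-5 - 17)) = 91/(28 - 22) = 91/6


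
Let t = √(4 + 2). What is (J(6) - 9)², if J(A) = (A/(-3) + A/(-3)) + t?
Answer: (13 - √6)² ≈ 111.31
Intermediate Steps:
t = √6 ≈ 2.4495
J(A) = √6 - 2*A/3 (J(A) = (A/(-3) + A/(-3)) + √6 = (A*(-⅓) + A*(-⅓)) + √6 = (-A/3 - A/3) + √6 = -2*A/3 + √6 = √6 - 2*A/3)
(J(6) - 9)² = ((√6 - ⅔*6) - 9)² = ((√6 - 4) - 9)² = ((-4 + √6) - 9)² = (-13 + √6)²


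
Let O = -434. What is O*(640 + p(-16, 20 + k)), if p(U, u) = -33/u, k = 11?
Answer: -277298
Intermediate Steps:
O*(640 + p(-16, 20 + k)) = -434*(640 - 33/(20 + 11)) = -434*(640 - 33/31) = -434*19807/31 = -277298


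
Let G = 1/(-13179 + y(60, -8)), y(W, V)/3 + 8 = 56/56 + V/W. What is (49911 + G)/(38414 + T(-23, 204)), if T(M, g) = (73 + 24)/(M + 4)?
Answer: 1331708309/1024813054 ≈ 1.2995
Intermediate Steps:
y(W, V) = -21 + 3*V/W (y(W, V) = -24 + 3*(56/56 + V/W) = -24 + 3*(56*(1/56) + V/W) = -24 + 3*(1 + V/W) = -24 + (3 + 3*V/W) = -21 + 3*V/W)
T(M, g) = 97/(4 + M)
G = -5/66002 (G = 1/(-13179 + (-21 + 3*(-8)/60)) = 1/(-13179 + (-21 + 3*(-8)*(1/60))) = 1/(-13179 + (-21 - 2/5)) = 1/(-13179 - 107/5) = 1/(-66002/5) = -5/66002 ≈ -7.5755e-5)
(49911 + G)/(38414 + T(-23, 204)) = (49911 - 5/66002)/(38414 + 97/(4 - 23)) = 3294225817/(66002*(38414 + 97/(-19))) = 3294225817/(66002*(38414 + 97*(-1/19))) = 3294225817/(66002*(38414 - 97/19)) = 3294225817/(66002*(729769/19)) = (3294225817/66002)*(19/729769) = 1331708309/1024813054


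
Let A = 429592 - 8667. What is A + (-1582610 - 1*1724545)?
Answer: -2886230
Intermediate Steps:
A = 420925
A + (-1582610 - 1*1724545) = 420925 + (-1582610 - 1*1724545) = 420925 + (-1582610 - 1724545) = 420925 - 3307155 = -2886230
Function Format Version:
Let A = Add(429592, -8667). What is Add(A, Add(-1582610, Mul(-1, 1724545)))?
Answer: -2886230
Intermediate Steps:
A = 420925
Add(A, Add(-1582610, Mul(-1, 1724545))) = Add(420925, Add(-1582610, Mul(-1, 1724545))) = Add(420925, Add(-1582610, -1724545)) = Add(420925, -3307155) = -2886230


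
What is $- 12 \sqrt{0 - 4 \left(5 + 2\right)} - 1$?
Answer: $-1 - 24 i \sqrt{7} \approx -1.0 - 63.498 i$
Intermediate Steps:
$- 12 \sqrt{0 - 4 \left(5 + 2\right)} - 1 = - 12 \sqrt{0 - 28} - 1 = - 12 \sqrt{-28} - 1 = - 12 \cdot 2 i \sqrt{7} - 1 = - 24 i \sqrt{7} - 1 = -1 - 24 i \sqrt{7}$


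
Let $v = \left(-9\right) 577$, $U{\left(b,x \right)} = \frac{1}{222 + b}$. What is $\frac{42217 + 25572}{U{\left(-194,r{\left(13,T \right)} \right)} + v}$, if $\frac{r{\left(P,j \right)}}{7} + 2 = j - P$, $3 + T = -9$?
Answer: $- \frac{1898092}{145403} \approx -13.054$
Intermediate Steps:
$T = -12$ ($T = -3 - 9 = -12$)
$r{\left(P,j \right)} = -14 - 7 P + 7 j$ ($r{\left(P,j \right)} = -14 + 7 \left(j - P\right) = -14 - \left(- 7 j + 7 P\right) = -14 - 7 P + 7 j$)
$v = -5193$
$\frac{42217 + 25572}{U{\left(-194,r{\left(13,T \right)} \right)} + v} = \frac{42217 + 25572}{\frac{1}{222 - 194} - 5193} = \frac{67789}{\frac{1}{28} - 5193} = \frac{67789}{- \frac{145403}{28}} = 67789 \left(- \frac{28}{145403}\right) = - \frac{1898092}{145403}$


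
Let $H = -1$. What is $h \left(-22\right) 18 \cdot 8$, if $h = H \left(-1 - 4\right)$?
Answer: $-15840$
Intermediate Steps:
$h = 5$ ($h = - (-1 - 4) = \left(-1\right) \left(-5\right) = 5$)
$h \left(-22\right) 18 \cdot 8 = 5 \left(-22\right) 18 \cdot 8 = 5 \left(\left(-396\right) 8\right) = 5 \left(-3168\right) = -15840$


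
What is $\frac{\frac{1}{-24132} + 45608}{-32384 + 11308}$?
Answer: $- \frac{1100612255}{508606032} \approx -2.164$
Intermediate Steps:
$\frac{\frac{1}{-24132} + 45608}{-32384 + 11308} = \frac{- \frac{1}{24132} + 45608}{-21076} = \frac{1100612255}{24132} \left(- \frac{1}{21076}\right) = - \frac{1100612255}{508606032}$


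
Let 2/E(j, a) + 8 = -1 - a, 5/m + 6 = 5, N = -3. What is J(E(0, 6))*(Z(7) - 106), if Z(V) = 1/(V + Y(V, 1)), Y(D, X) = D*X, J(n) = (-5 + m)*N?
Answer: -22245/7 ≈ -3177.9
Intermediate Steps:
m = -5 (m = 5/(-6 + 5) = 5/(-1) = 5*(-1) = -5)
E(j, a) = 2/(-9 - a) (E(j, a) = 2/(-8 + (-1 - a)) = 2/(-9 - a))
J(n) = 30 (J(n) = (-5 - 5)*(-3) = -10*(-3) = 30)
Z(V) = 1/(2*V) (Z(V) = 1/(V + V*1) = 1/(V + V) = 1/(2*V))
J(E(0, 6))*(Z(7) - 106) = 30*((1/2)/7 - 106) = 30*((1/2)*(1/7) - 106) = 30*(1/14 - 106) = 30*(-1483/14) = -22245/7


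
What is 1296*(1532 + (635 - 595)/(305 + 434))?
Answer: 1467315648/739 ≈ 1.9855e+6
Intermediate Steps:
1296*(1532 + (635 - 595)/(305 + 434)) = 1296*(1532 + 40/739) = 1296*(1132188/739) = 1467315648/739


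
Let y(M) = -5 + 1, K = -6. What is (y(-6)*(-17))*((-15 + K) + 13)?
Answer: -544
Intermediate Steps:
y(M) = -4
(y(-6)*(-17))*((-15 + K) + 13) = (-4*(-17))*((-15 - 6) + 13) = 68*(-21 + 13) = 68*(-8) = -544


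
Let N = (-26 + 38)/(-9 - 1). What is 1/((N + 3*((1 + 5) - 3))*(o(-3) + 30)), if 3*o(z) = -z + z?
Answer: 1/234 ≈ 0.0042735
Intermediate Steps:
o(z) = 0 (o(z) = (-z + z)/3 = (⅓)*0 = 0)
N = -6/5 (N = 12/(-10) = 12*(-⅒) = -6/5 ≈ -1.2000)
1/((N + 3*((1 + 5) - 3))*(o(-3) + 30)) = 1/((-6/5 + 3*((1 + 5) - 3))*(0 + 30)) = 1/((-6/5 + 3*(6 - 3))*30) = 1/((-6/5 + 3*3)*30) = 1/((-6/5 + 9)*30) = 1/((39/5)*30) = 1/234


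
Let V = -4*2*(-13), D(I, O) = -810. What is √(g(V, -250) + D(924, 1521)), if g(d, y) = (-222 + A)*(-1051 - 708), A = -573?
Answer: √1397595 ≈ 1182.2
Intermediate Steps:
V = 104 (V = -8*(-13) = 104)
g(d, y) = 1398405 (g(d, y) = (-222 - 573)*(-1051 - 708) = -795*(-1759) = 1398405)
√(g(V, -250) + D(924, 1521)) = √(1398405 - 810) = √1397595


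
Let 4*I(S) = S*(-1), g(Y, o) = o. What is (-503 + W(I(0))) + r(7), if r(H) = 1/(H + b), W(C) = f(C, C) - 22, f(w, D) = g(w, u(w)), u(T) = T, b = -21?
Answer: -7351/14 ≈ -525.07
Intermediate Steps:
f(w, D) = w
I(S) = -S/4 (I(S) = (S*(-1))/4 = (-S)/4 = -S/4)
W(C) = -22 + C (W(C) = C - 22 = -22 + C)
r(H) = 1/(-21 + H) (r(H) = 1/(H - 21) = 1/(-21 + H))
(-503 + W(I(0))) + r(7) = (-503 + (-22 - ¼*0)) + 1/(-21 + 7) = (-503 + (-22 + 0)) + 1/(-14) = (-503 - 22) - 1/14 = -525 - 1/14 = -7351/14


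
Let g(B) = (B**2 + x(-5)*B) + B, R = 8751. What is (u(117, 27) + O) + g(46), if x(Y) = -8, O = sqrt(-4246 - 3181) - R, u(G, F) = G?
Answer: -6840 + I*sqrt(7427) ≈ -6840.0 + 86.18*I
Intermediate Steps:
O = -8751 + I*sqrt(7427) (O = sqrt(-4246 - 3181) - 1*8751 = sqrt(-7427) - 8751 = I*sqrt(7427) - 8751 = -8751 + I*sqrt(7427) ≈ -8751.0 + 86.18*I)
g(B) = B**2 - 7*B (g(B) = (B**2 - 8*B) + B = B**2 - 7*B)
(u(117, 27) + O) + g(46) = (117 + (-8751 + I*sqrt(7427))) + 46*(-7 + 46) = (-8634 + I*sqrt(7427)) + 46*39 = (-8634 + I*sqrt(7427)) + 1794 = -6840 + I*sqrt(7427)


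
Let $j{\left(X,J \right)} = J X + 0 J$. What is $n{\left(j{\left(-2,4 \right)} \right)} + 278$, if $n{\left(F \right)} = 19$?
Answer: $297$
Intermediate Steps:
$j{\left(X,J \right)} = J X$ ($j{\left(X,J \right)} = J X + 0 = J X$)
$n{\left(j{\left(-2,4 \right)} \right)} + 278 = 19 + 278 = 297$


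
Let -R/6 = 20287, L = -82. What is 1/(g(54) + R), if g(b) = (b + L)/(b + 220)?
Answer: -137/16675928 ≈ -8.2154e-6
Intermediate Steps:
g(b) = (-82 + b)/(220 + b) (g(b) = (b - 82)/(b + 220) = (-82 + b)/(220 + b))
R = -121722 (R = -6*20287 = -121722)
1/(g(54) + R) = 1/((-82 + 54)/(220 + 54) - 121722) = 1/(-28/274 - 121722) = 1/((1/274)*(-28) - 121722) = 1/(-14/137 - 121722) = 1/(-16675928/137) = -137/16675928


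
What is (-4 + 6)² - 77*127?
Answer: -9775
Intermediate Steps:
(-4 + 6)² - 77*127 = 2² - 9779 = 4 - 9779 = -9775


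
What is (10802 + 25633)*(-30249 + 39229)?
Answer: 327186300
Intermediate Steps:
(10802 + 25633)*(-30249 + 39229) = 36435*8980 = 327186300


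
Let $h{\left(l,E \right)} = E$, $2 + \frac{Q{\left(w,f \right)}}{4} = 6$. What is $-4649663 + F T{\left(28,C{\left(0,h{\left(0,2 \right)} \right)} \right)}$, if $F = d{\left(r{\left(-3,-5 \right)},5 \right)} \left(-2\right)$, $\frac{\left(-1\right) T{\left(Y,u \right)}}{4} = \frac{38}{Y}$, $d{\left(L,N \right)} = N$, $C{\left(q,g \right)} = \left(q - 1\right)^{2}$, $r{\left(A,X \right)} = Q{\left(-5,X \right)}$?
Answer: $- \frac{32547261}{7} \approx -4.6496 \cdot 10^{6}$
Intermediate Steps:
$Q{\left(w,f \right)} = 16$ ($Q{\left(w,f \right)} = -8 + 4 \cdot 6 = -8 + 24 = 16$)
$r{\left(A,X \right)} = 16$
$C{\left(q,g \right)} = \left(-1 + q\right)^{2}$
$T{\left(Y,u \right)} = - \frac{152}{Y}$ ($T{\left(Y,u \right)} = - 4 \frac{38}{Y} = - \frac{152}{Y}$)
$F = -10$ ($F = 5 \left(-2\right) = -10$)
$-4649663 + F T{\left(28,C{\left(0,h{\left(0,2 \right)} \right)} \right)} = -4649663 - 10 \left(- \frac{152}{28}\right) = -4649663 - 10 \left(\left(-152\right) \frac{1}{28}\right) = -4649663 - - \frac{380}{7} = -4649663 + \frac{380}{7} = - \frac{32547261}{7}$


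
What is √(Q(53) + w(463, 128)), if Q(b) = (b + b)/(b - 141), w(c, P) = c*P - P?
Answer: √28621241/22 ≈ 243.18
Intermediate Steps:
w(c, P) = -P + P*c (w(c, P) = P*c - P = -P + P*c)
Q(b) = 2*b/(-141 + b) (Q(b) = (2*b)/(-141 + b) = 2*b/(-141 + b))
√(Q(53) + w(463, 128)) = √(2*53/(-141 + 53) + 128*(-1 + 463)) = √(2*53/(-88) + 128*462) = √(2*53*(-1/88) + 59136) = √(-53/44 + 59136) = √(2601931/44) = √28621241/22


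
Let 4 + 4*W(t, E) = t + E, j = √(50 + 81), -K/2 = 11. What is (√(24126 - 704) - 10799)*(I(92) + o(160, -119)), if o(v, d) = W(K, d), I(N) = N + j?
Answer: -(223 + 4*√131)*(10799 - 7*√478)/4 ≈ -7.1536e+5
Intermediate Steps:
K = -22 (K = -2*11 = -22)
j = √131 ≈ 11.446
I(N) = N + √131
W(t, E) = -1 + E/4 + t/4 (W(t, E) = -1 + (t + E)/4 = -1 + (E + t)/4 = -1 + (E/4 + t/4) = -1 + E/4 + t/4)
o(v, d) = -13/2 + d/4 (o(v, d) = -1 + d/4 + (¼)*(-22) = -1 + d/4 - 11/2 = -13/2 + d/4)
(√(24126 - 704) - 10799)*(I(92) + o(160, -119)) = (√(24126 - 704) - 10799)*((92 + √131) + (-13/2 + (¼)*(-119))) = (√23422 - 10799)*((92 + √131) + (-13/2 - 119/4)) = (7*√478 - 10799)*((92 + √131) - 145/4) = (-10799 + 7*√478)*(223/4 + √131)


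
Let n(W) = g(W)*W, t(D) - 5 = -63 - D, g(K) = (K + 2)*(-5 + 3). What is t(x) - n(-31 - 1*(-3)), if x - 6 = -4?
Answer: 1396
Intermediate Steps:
g(K) = -4 - 2*K (g(K) = (2 + K)*(-2) = -4 - 2*K)
x = 2 (x = 6 - 4 = 2)
t(D) = -58 - D (t(D) = 5 + (-63 - D) = -58 - D)
n(W) = W*(-4 - 2*W) (n(W) = (-4 - 2*W)*W = W*(-4 - 2*W))
t(x) - n(-31 - 1*(-3)) = (-58 - 1*2) - (-2)*(-31 - 1*(-3))*(2 + (-31 - 1*(-3))) = (-58 - 2) - (-2)*(-31 + 3)*(2 + (-31 + 3)) = -60 - (-2)*(-28)*(2 - 28) = -60 - (-2)*(-28)*(-26) = -60 - 1*(-1456) = -60 + 1456 = 1396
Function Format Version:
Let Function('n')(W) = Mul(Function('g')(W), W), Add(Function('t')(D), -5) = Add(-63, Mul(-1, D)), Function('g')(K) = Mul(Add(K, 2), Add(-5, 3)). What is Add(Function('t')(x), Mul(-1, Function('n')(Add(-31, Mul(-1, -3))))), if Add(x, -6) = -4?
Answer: 1396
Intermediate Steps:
Function('g')(K) = Add(-4, Mul(-2, K)) (Function('g')(K) = Mul(Add(2, K), -2) = Add(-4, Mul(-2, K)))
x = 2 (x = Add(6, -4) = 2)
Function('t')(D) = Add(-58, Mul(-1, D)) (Function('t')(D) = Add(5, Add(-63, Mul(-1, D))) = Add(-58, Mul(-1, D)))
Function('n')(W) = Mul(W, Add(-4, Mul(-2, W))) (Function('n')(W) = Mul(Add(-4, Mul(-2, W)), W) = Mul(W, Add(-4, Mul(-2, W))))
Add(Function('t')(x), Mul(-1, Function('n')(Add(-31, Mul(-1, -3))))) = Add(Add(-58, Mul(-1, 2)), Mul(-1, Mul(-2, Add(-31, Mul(-1, -3)), Add(2, Add(-31, Mul(-1, -3)))))) = Add(Add(-58, -2), Mul(-1, Mul(-2, Add(-31, 3), Add(2, Add(-31, 3))))) = Add(-60, Mul(-1, Mul(-2, -28, Add(2, -28)))) = Add(-60, Mul(-1, Mul(-2, -28, -26))) = Add(-60, Mul(-1, -1456)) = Add(-60, 1456) = 1396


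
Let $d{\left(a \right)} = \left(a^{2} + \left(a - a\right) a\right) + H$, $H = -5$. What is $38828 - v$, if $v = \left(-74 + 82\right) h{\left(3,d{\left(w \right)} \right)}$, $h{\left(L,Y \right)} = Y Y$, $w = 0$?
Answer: $38628$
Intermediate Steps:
$d{\left(a \right)} = -5 + a^{2}$ ($d{\left(a \right)} = \left(a^{2} + \left(a - a\right) a\right) - 5 = \left(a^{2} + 0 a\right) - 5 = \left(a^{2} + 0\right) - 5 = a^{2} - 5 = -5 + a^{2}$)
$h{\left(L,Y \right)} = Y^{2}$
$v = 200$ ($v = \left(-74 + 82\right) \left(-5 + 0^{2}\right)^{2} = 8 \left(-5 + 0\right)^{2} = 8 \left(-5\right)^{2} = 8 \cdot 25 = 200$)
$38828 - v = 38828 - 200 = 38628$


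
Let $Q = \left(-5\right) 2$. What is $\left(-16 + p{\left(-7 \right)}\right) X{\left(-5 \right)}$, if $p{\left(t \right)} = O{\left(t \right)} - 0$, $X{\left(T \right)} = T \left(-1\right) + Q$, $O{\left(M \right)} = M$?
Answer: $115$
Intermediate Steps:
$Q = -10$
$X{\left(T \right)} = -10 - T$ ($X{\left(T \right)} = T \left(-1\right) - 10 = - T - 10 = -10 - T$)
$p{\left(t \right)} = t$ ($p{\left(t \right)} = t - 0 = t + 0 = t$)
$\left(-16 + p{\left(-7 \right)}\right) X{\left(-5 \right)} = \left(-16 - 7\right) \left(-10 - -5\right) = - 23 \left(-10 + 5\right) = \left(-23\right) \left(-5\right) = 115$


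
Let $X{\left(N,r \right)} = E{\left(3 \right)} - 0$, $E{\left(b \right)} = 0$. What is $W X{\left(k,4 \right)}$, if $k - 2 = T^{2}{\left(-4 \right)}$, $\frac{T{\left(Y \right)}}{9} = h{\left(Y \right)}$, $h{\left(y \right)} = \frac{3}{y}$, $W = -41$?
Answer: $0$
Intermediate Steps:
$T{\left(Y \right)} = \frac{27}{Y}$ ($T{\left(Y \right)} = 9 \frac{3}{Y} = \frac{27}{Y}$)
$k = \frac{761}{16}$ ($k = 2 + \left(\frac{27}{-4}\right)^{2} = 2 + \left(27 \left(- \frac{1}{4}\right)\right)^{2} = 2 + \left(- \frac{27}{4}\right)^{2} = 2 + \frac{729}{16} = \frac{761}{16} \approx 47.563$)
$X{\left(N,r \right)} = 0$ ($X{\left(N,r \right)} = 0 - 0 = 0 + 0 = 0$)
$W X{\left(k,4 \right)} = \left(-41\right) 0 = 0$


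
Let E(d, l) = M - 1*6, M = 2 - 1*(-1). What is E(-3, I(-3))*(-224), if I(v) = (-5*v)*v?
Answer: 672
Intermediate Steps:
M = 3 (M = 2 + 1 = 3)
I(v) = -5*v²
E(d, l) = -3 (E(d, l) = 3 - 1*6 = 3 - 6 = -3)
E(-3, I(-3))*(-224) = -3*(-224) = 672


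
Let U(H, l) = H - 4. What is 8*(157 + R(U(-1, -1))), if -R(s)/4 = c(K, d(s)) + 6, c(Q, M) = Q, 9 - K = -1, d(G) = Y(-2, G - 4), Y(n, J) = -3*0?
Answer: 744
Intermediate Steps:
Y(n, J) = 0
d(G) = 0
K = 10 (K = 9 - 1*(-1) = 9 + 1 = 10)
U(H, l) = -4 + H
R(s) = -64 (R(s) = -4*(10 + 6) = -4*16 = -64)
8*(157 + R(U(-1, -1))) = 8*(157 - 64) = 8*93 = 744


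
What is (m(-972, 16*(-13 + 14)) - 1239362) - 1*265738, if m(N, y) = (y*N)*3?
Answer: -1551756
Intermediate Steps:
m(N, y) = 3*N*y (m(N, y) = (N*y)*3 = 3*N*y)
(m(-972, 16*(-13 + 14)) - 1239362) - 1*265738 = (3*(-972)*(16*(-13 + 14)) - 1239362) - 1*265738 = (3*(-972)*(16*1) - 1239362) - 265738 = (3*(-972)*16 - 1239362) - 265738 = (-46656 - 1239362) - 265738 = -1286018 - 265738 = -1551756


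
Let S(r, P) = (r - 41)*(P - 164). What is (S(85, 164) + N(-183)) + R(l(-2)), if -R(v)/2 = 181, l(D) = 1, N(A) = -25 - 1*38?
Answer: -425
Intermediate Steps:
N(A) = -63 (N(A) = -25 - 38 = -63)
S(r, P) = (-164 + P)*(-41 + r) (S(r, P) = (-41 + r)*(-164 + P) = (-164 + P)*(-41 + r))
R(v) = -362 (R(v) = -2*181 = -362)
(S(85, 164) + N(-183)) + R(l(-2)) = ((6724 - 164*85 - 41*164 + 164*85) - 63) - 362 = ((6724 - 13940 - 6724 + 13940) - 63) - 362 = (0 - 63) - 362 = -63 - 362 = -425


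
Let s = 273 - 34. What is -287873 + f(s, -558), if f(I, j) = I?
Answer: -287634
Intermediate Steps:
s = 239
-287873 + f(s, -558) = -287873 + 239 = -287634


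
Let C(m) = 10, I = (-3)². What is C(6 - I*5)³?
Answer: 1000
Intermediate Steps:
I = 9
C(6 - I*5)³ = 10³ = 1000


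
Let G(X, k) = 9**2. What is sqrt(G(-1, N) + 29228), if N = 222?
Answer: sqrt(29309) ≈ 171.20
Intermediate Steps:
G(X, k) = 81
sqrt(G(-1, N) + 29228) = sqrt(81 + 29228) = sqrt(29309)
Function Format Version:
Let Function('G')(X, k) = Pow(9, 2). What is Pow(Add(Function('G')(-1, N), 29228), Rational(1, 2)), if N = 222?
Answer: Pow(29309, Rational(1, 2)) ≈ 171.20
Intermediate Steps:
Function('G')(X, k) = 81
Pow(Add(Function('G')(-1, N), 29228), Rational(1, 2)) = Pow(Add(81, 29228), Rational(1, 2)) = Pow(29309, Rational(1, 2))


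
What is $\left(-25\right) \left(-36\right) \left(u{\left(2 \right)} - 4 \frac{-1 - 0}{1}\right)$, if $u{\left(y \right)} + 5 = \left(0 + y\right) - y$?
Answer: $-900$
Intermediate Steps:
$u{\left(y \right)} = -5$ ($u{\left(y \right)} = -5 + \left(\left(0 + y\right) - y\right) = -5 + \left(y - y\right) = -5 + 0 = -5$)
$\left(-25\right) \left(-36\right) \left(u{\left(2 \right)} - 4 \frac{-1 - 0}{1}\right) = \left(-25\right) \left(-36\right) \left(-5 - 4 \frac{-1 - 0}{1}\right) = 900 \left(-5 - 4 \left(-1 + 0\right) 1\right) = 900 \left(-5 - 4 \left(\left(-1\right) 1\right)\right) = 900 \left(-5 - -4\right) = 900 \left(-5 + 4\right) = 900 \left(-1\right) = -900$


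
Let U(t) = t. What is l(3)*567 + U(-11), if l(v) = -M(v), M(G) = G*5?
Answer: -8516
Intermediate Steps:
M(G) = 5*G
l(v) = -5*v
l(3)*567 + U(-11) = -5*3*567 - 11 = -15*567 - 11 = -8505 - 11 = -8516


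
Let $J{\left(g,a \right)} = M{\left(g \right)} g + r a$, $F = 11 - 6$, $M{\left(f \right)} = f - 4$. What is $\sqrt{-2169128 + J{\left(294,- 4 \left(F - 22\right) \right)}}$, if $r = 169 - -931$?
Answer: $2 i \sqrt{502267} \approx 1417.4 i$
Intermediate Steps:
$M{\left(f \right)} = -4 + f$
$F = 5$ ($F = 11 - 6 = 5$)
$r = 1100$ ($r = 169 + 931 = 1100$)
$J{\left(g,a \right)} = 1100 a + g \left(-4 + g\right)$ ($J{\left(g,a \right)} = \left(-4 + g\right) g + 1100 a = g \left(-4 + g\right) + 1100 a = 1100 a + g \left(-4 + g\right)$)
$\sqrt{-2169128 + J{\left(294,- 4 \left(F - 22\right) \right)}} = \sqrt{-2169128 + \left(1100 \left(- 4 \left(5 - 22\right)\right) + 294 \left(-4 + 294\right)\right)} = \sqrt{-2169128 + \left(1100 \left(\left(-4\right) \left(-17\right)\right) + 294 \cdot 290\right)} = \sqrt{-2169128 + \left(1100 \cdot 68 + 85260\right)} = \sqrt{-2169128 + \left(74800 + 85260\right)} = \sqrt{-2169128 + 160060} = \sqrt{-2009068} = 2 i \sqrt{502267}$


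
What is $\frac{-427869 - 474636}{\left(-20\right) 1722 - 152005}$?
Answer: $\frac{180501}{37289} \approx 4.8406$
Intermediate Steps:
$\frac{-427869 - 474636}{\left(-20\right) 1722 - 152005} = - \frac{902505}{-34440 - 152005} = - \frac{902505}{-186445} = \left(-902505\right) \left(- \frac{1}{186445}\right) = \frac{180501}{37289}$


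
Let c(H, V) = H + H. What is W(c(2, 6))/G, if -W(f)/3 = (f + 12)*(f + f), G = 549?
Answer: -128/183 ≈ -0.69945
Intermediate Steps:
c(H, V) = 2*H
W(f) = -6*f*(12 + f) (W(f) = -3*(f + 12)*(f + f) = -3*(12 + f)*2*f = -6*f*(12 + f))
W(c(2, 6))/G = -6*2*2*(12 + 2*2)/549 = -6*4*(12 + 4)*(1/549) = -6*4*16*(1/549) = -384*1/549 = -128/183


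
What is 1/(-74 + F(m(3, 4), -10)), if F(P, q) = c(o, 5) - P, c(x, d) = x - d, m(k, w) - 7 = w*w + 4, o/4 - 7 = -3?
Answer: -1/90 ≈ -0.011111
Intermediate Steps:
o = 16 (o = 28 + 4*(-3) = 28 - 12 = 16)
m(k, w) = 11 + w² (m(k, w) = 7 + (w*w + 4) = 7 + (w² + 4) = 7 + (4 + w²) = 11 + w²)
F(P, q) = 11 - P (F(P, q) = (16 - 1*5) - P = (16 - 5) - P = 11 - P)
1/(-74 + F(m(3, 4), -10)) = 1/(-74 + (11 - (11 + 4²))) = 1/(-74 + (11 - (11 + 16))) = 1/(-74 + (11 - 1*27)) = 1/(-74 + (11 - 27)) = 1/(-74 - 16) = 1/(-90) = -1/90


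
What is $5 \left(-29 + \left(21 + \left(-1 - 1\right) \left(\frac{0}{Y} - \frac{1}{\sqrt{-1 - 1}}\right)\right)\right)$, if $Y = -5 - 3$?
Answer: $-40 - 5 i \sqrt{2} \approx -40.0 - 7.0711 i$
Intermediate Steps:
$Y = -8$ ($Y = -5 - 3 = -8$)
$5 \left(-29 + \left(21 + \left(-1 - 1\right) \left(\frac{0}{Y} - \frac{1}{\sqrt{-1 - 1}}\right)\right)\right) = 5 \left(-29 + \left(21 + \left(-1 - 1\right) \left(\frac{0}{-8} - \frac{1}{\sqrt{-1 - 1}}\right)\right)\right) = 5 \left(-29 + \left(21 - 2 \left(0 \left(- \frac{1}{8}\right) - \frac{1}{\sqrt{-2}}\right)\right)\right) = 5 \left(-29 + \left(21 - 2 \left(0 - \frac{1}{i \sqrt{2}}\right)\right)\right) = 5 \left(-29 + \left(21 - 2 \left(0 - - \frac{i \sqrt{2}}{2}\right)\right)\right) = 5 \left(-29 + \left(21 - 2 \left(0 + \frac{i \sqrt{2}}{2}\right)\right)\right) = 5 \left(-29 + \left(21 - 2 \frac{i \sqrt{2}}{2}\right)\right) = 5 \left(-29 + \left(21 - i \sqrt{2}\right)\right) = 5 \left(-8 - i \sqrt{2}\right) = -40 - 5 i \sqrt{2}$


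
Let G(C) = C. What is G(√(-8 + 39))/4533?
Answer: √31/4533 ≈ 0.0012283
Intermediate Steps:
G(√(-8 + 39))/4533 = √(-8 + 39)/4533 = √31*(1/4533) = √31/4533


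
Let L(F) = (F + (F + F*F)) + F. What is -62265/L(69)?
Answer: -20755/1656 ≈ -12.533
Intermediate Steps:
L(F) = F² + 3*F (L(F) = (F + (F + F²)) + F = (F² + 2*F) + F = F² + 3*F)
-62265/L(69) = -62265*1/(69*(3 + 69)) = -62265/(69*72) = -62265/4968 = -62265*1/4968 = -20755/1656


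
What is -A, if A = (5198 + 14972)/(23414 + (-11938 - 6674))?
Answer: -10085/2401 ≈ -4.2003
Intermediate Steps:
A = 10085/2401 (A = 20170/(23414 - 18612) = 20170/4802 = 20170*(1/4802) = 10085/2401 ≈ 4.2003)
-A = -1*10085/2401 = -10085/2401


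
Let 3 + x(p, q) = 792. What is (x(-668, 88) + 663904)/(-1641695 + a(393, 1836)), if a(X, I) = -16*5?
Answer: -664693/1641775 ≈ -0.40486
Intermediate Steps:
a(X, I) = -80
x(p, q) = 789 (x(p, q) = -3 + 792 = 789)
(x(-668, 88) + 663904)/(-1641695 + a(393, 1836)) = (789 + 663904)/(-1641695 - 80) = 664693/(-1641775) = 664693*(-1/1641775) = -664693/1641775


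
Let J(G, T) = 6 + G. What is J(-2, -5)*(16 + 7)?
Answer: 92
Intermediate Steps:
J(-2, -5)*(16 + 7) = (6 - 2)*(16 + 7) = 4*23 = 92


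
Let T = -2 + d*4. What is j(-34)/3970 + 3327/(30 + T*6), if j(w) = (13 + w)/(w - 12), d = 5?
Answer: 4402751/182620 ≈ 24.109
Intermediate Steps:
j(w) = (13 + w)/(-12 + w)
T = 18 (T = -2 + 5*4 = -2 + 20 = 18)
j(-34)/3970 + 3327/(30 + T*6) = ((13 - 34)/(-12 - 34))/3970 + 3327/(30 + 18*6) = (-21/(-46))*(1/3970) + 3327/(30 + 108) = -1/46*(-21)*(1/3970) + 3327/138 = (21/46)*(1/3970) + 3327*(1/138) = 21/182620 + 1109/46 = 4402751/182620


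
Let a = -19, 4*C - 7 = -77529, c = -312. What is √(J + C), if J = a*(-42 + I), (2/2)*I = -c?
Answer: I*√98042/2 ≈ 156.56*I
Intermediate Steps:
C = -38761/2 (C = 7/4 + (¼)*(-77529) = 7/4 - 77529/4 = -38761/2 ≈ -19381.)
I = 312 (I = -1*(-312) = 312)
J = -5130 (J = -19*(-42 + 312) = -19*270 = -5130)
√(J + C) = √(-5130 - 38761/2) = √(-49021/2) = I*√98042/2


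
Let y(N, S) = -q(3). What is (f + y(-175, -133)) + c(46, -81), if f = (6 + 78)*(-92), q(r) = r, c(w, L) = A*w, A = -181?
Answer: -16057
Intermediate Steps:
c(w, L) = -181*w
f = -7728 (f = 84*(-92) = -7728)
y(N, S) = -3 (y(N, S) = -1*3 = -3)
(f + y(-175, -133)) + c(46, -81) = (-7728 - 3) - 181*46 = -7731 - 8326 = -16057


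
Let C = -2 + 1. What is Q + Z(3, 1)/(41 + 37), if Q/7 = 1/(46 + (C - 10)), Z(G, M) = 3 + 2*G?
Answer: 41/130 ≈ 0.31538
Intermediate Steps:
C = -1
Q = ⅕ (Q = 7/(46 + (-1 - 10)) = 7/(46 - 11) = 7/35 = 7*(1/35) = ⅕ ≈ 0.20000)
Q + Z(3, 1)/(41 + 37) = ⅕ + (3 + 2*3)/(41 + 37) = ⅕ + (3 + 6)/78 = ⅕ + (1/78)*9 = ⅕ + 3/26 = 41/130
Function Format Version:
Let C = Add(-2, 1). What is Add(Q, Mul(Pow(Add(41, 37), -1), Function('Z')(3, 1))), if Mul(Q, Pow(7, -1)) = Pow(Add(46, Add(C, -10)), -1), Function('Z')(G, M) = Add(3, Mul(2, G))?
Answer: Rational(41, 130) ≈ 0.31538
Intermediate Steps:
C = -1
Q = Rational(1, 5) (Q = Mul(7, Pow(Add(46, Add(-1, -10)), -1)) = Mul(7, Pow(Add(46, -11), -1)) = Mul(7, Pow(35, -1)) = Mul(7, Rational(1, 35)) = Rational(1, 5) ≈ 0.20000)
Add(Q, Mul(Pow(Add(41, 37), -1), Function('Z')(3, 1))) = Add(Rational(1, 5), Mul(Pow(Add(41, 37), -1), Add(3, Mul(2, 3)))) = Add(Rational(1, 5), Mul(Pow(78, -1), Add(3, 6))) = Add(Rational(1, 5), Mul(Rational(1, 78), 9)) = Add(Rational(1, 5), Rational(3, 26)) = Rational(41, 130)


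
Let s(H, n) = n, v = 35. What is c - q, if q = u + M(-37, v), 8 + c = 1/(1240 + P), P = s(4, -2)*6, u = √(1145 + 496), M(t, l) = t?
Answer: 35613/1228 - √1641 ≈ -11.508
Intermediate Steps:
u = √1641 ≈ 40.509
P = -12 (P = -2*6 = -12)
c = -9823/1228 (c = -8 + 1/(1240 - 12) = -8 + 1/1228 = -9823/1228 ≈ -7.9992)
q = -37 + √1641 (q = √1641 - 37 = -37 + √1641 ≈ 3.5093)
c - q = -9823/1228 - (-37 + √1641) = -9823/1228 + (37 - √1641) = 35613/1228 - √1641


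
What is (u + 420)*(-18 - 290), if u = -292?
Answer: -39424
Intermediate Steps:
(u + 420)*(-18 - 290) = (-292 + 420)*(-18 - 290) = 128*(-308) = -39424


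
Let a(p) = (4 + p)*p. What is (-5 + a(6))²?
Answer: 3025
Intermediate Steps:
a(p) = p*(4 + p)
(-5 + a(6))² = (-5 + 6*(4 + 6))² = (-5 + 6*10)² = (-5 + 60)² = 55² = 3025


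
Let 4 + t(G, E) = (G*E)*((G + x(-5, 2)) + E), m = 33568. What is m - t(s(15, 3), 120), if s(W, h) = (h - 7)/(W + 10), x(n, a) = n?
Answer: 4472116/125 ≈ 35777.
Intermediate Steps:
s(W, h) = (-7 + h)/(10 + W)
t(G, E) = -4 + E*G*(-5 + E + G) (t(G, E) = -4 + (G*E)*((G - 5) + E) = -4 + (E*G)*((-5 + G) + E) = -4 + (E*G)*(-5 + E + G) = -4 + E*G*(-5 + E + G))
m - t(s(15, 3), 120) = 33568 - (-4 + 120*((-7 + 3)/(10 + 15))**2 + ((-7 + 3)/(10 + 15))*120**2 - 5*120*(-7 + 3)/(10 + 15)) = 33568 - (-4 + 120*(-4/25)**2 + (-4/25)*14400 - 5*120*-4/25) = 33568 - (-4 + 120*((1/25)*(-4))**2 + ((1/25)*(-4))*14400 - 5*120*(1/25)*(-4)) = 33568 - (-4 + 120*(-4/25)**2 - 4/25*14400 - 5*120*(-4/25)) = 33568 - (-4 + 120*(16/625) - 2304 + 96) = 33568 - (-4 + 384/125 - 2304 + 96) = 33568 - 1*(-276116/125) = 33568 + 276116/125 = 4472116/125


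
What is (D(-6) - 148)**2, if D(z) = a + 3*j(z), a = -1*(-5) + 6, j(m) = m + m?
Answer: 29929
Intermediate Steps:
j(m) = 2*m
a = 11 (a = 5 + 6 = 11)
D(z) = 11 + 6*z (D(z) = 11 + 3*(2*z) = 11 + 6*z)
(D(-6) - 148)**2 = ((11 + 6*(-6)) - 148)**2 = ((11 - 36) - 148)**2 = (-25 - 148)**2 = (-173)**2 = 29929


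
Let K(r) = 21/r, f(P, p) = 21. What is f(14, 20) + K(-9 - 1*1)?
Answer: 189/10 ≈ 18.900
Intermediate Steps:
f(14, 20) + K(-9 - 1*1) = 21 + 21/(-9 - 1*1) = 21 + 21/(-9 - 1) = 21 + 21/(-10) = 21 + 21*(-1/10) = 21 - 21/10 = 189/10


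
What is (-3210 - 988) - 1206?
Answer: -5404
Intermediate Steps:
(-3210 - 988) - 1206 = -4198 - 1206 = -5404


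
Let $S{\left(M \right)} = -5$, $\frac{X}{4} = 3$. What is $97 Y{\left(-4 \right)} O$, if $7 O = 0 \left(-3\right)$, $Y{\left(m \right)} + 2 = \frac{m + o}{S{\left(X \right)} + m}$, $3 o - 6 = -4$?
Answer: $0$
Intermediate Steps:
$X = 12$ ($X = 4 \cdot 3 = 12$)
$o = \frac{2}{3}$ ($o = 2 + \frac{1}{3} \left(-4\right) = 2 - \frac{4}{3} = \frac{2}{3} \approx 0.66667$)
$Y{\left(m \right)} = -2 + \frac{\frac{2}{3} + m}{-5 + m}$ ($Y{\left(m \right)} = -2 + \frac{m + \frac{2}{3}}{-5 + m} = -2 + \frac{\frac{2}{3} + m}{-5 + m}$)
$O = 0$ ($O = \frac{0 \left(-3\right)}{7} = \frac{1}{7} \cdot 0 = 0$)
$97 Y{\left(-4 \right)} O = 97 \frac{\frac{32}{3} - -4}{-5 - 4} \cdot 0 = 97 \frac{\frac{32}{3} + 4}{-9} \cdot 0 = 97 \left(\left(- \frac{1}{9}\right) \frac{44}{3}\right) 0 = 97 \left(- \frac{44}{27}\right) 0 = \left(- \frac{4268}{27}\right) 0 = 0$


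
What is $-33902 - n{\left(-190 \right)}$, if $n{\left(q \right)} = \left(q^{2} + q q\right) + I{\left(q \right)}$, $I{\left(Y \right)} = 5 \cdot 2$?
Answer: $-106112$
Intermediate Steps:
$I{\left(Y \right)} = 10$
$n{\left(q \right)} = 10 + 2 q^{2}$ ($n{\left(q \right)} = \left(q^{2} + q q\right) + 10 = \left(q^{2} + q^{2}\right) + 10 = 2 q^{2} + 10 = 10 + 2 q^{2}$)
$-33902 - n{\left(-190 \right)} = -33902 - \left(10 + 2 \left(-190\right)^{2}\right) = -33902 - \left(10 + 2 \cdot 36100\right) = -33902 - \left(10 + 72200\right) = -33902 - 72210 = -106112$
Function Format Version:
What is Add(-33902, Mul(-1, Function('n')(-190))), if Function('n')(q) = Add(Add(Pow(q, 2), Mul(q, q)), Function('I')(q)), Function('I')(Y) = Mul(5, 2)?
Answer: -106112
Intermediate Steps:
Function('I')(Y) = 10
Function('n')(q) = Add(10, Mul(2, Pow(q, 2))) (Function('n')(q) = Add(Add(Pow(q, 2), Mul(q, q)), 10) = Add(Add(Pow(q, 2), Pow(q, 2)), 10) = Add(Mul(2, Pow(q, 2)), 10) = Add(10, Mul(2, Pow(q, 2))))
Add(-33902, Mul(-1, Function('n')(-190))) = Add(-33902, Mul(-1, Add(10, Mul(2, Pow(-190, 2))))) = Add(-33902, Mul(-1, Add(10, Mul(2, 36100)))) = Add(-33902, Mul(-1, Add(10, 72200))) = Add(-33902, Mul(-1, 72210)) = Add(-33902, -72210) = -106112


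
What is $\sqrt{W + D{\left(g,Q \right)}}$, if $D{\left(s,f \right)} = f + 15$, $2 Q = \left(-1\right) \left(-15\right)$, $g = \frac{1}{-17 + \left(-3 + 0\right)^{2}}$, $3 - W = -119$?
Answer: $\frac{17 \sqrt{2}}{2} \approx 12.021$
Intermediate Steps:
$W = 122$ ($W = 3 - -119 = 3 + 119 = 122$)
$g = - \frac{1}{8}$ ($g = \frac{1}{-17 + \left(-3\right)^{2}} = \frac{1}{-17 + 9} = \frac{1}{-8} = - \frac{1}{8} \approx -0.125$)
$Q = \frac{15}{2}$ ($Q = \frac{\left(-1\right) \left(-15\right)}{2} = \frac{1}{2} \cdot 15 = \frac{15}{2} \approx 7.5$)
$D{\left(s,f \right)} = 15 + f$
$\sqrt{W + D{\left(g,Q \right)}} = \sqrt{122 + \left(15 + \frac{15}{2}\right)} = \sqrt{122 + \frac{45}{2}} = \sqrt{\frac{289}{2}} = \frac{17 \sqrt{2}}{2}$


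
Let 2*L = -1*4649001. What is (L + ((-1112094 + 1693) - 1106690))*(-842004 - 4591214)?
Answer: 24675456686447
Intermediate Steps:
L = -4649001/2 (L = (-1*4649001)/2 = (1/2)*(-4649001) = -4649001/2 ≈ -2.3245e+6)
(L + ((-1112094 + 1693) - 1106690))*(-842004 - 4591214) = (-4649001/2 + ((-1112094 + 1693) - 1106690))*(-842004 - 4591214) = (-4649001/2 + (-1110401 - 1106690))*(-5433218) = (-4649001/2 - 2217091)*(-5433218) = -9083183/2*(-5433218) = 24675456686447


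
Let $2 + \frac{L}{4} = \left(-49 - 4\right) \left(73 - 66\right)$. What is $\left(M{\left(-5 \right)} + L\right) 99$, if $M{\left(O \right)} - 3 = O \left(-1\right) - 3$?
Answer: $-147213$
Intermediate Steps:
$M{\left(O \right)} = - O$ ($M{\left(O \right)} = 3 + \left(O \left(-1\right) - 3\right) = 3 - \left(3 + O\right) = - O$)
$L = -1492$ ($L = -8 + 4 \left(-49 - 4\right) \left(73 - 66\right) = -8 + 4 \left(\left(-53\right) 7\right) = -8 + 4 \left(-371\right) = -8 - 1484 = -1492$)
$\left(M{\left(-5 \right)} + L\right) 99 = \left(\left(-1\right) \left(-5\right) - 1492\right) 99 = \left(5 - 1492\right) 99 = \left(-1487\right) 99 = -147213$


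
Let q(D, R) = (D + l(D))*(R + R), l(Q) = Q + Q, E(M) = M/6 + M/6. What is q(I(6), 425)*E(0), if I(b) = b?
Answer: 0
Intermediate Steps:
E(M) = M/3 (E(M) = M*(⅙) + M*(⅙) = M/6 + M/6 = M/3)
l(Q) = 2*Q
q(D, R) = 6*D*R (q(D, R) = (D + 2*D)*(R + R) = (3*D)*(2*R) = 6*D*R)
q(I(6), 425)*E(0) = (6*6*425)*((⅓)*0) = 15300*0 = 0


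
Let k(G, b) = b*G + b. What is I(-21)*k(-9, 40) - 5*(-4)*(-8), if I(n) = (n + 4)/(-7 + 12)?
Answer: 928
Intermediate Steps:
k(G, b) = b + G*b (k(G, b) = G*b + b = b + G*b)
I(n) = 4/5 + n/5 (I(n) = (4 + n)/5 = (4 + n)*(1/5) = 4/5 + n/5)
I(-21)*k(-9, 40) - 5*(-4)*(-8) = (4/5 + (1/5)*(-21))*(40*(1 - 9)) - 5*(-4)*(-8) = (4/5 - 21/5)*(40*(-8)) + 20*(-8) = -17/5*(-320) - 160 = 1088 - 160 = 928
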